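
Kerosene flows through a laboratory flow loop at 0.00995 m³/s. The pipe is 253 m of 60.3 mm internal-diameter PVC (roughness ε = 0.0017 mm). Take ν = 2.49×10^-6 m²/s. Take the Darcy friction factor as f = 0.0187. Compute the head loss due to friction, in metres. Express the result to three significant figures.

h_f ≈ 48.5 m

V = 4Q/(πD²) = 4·0.00995/(π·0.0603²) = 3.484 m/s
h_f = f(L/D)V²/(2g) = 0.01870·(253/0.0603)·3.484²/(2·9.81) = 48.54 m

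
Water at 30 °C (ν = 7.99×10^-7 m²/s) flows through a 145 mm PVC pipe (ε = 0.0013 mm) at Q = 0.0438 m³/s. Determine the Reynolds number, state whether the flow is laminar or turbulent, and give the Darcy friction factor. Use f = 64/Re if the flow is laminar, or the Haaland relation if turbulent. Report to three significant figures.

V = 4Q/(πD²) = 2.652 m/s
Re = VD/ν = 2.652·0.145/7.99×10^-7 = 4.81×10^5
Re > 4000 → turbulent; ε/D = 8.97×10^-6
Haaland: f = 0.01325

Re ≈ 4.81×10^5; turbulent; f ≈ 0.0133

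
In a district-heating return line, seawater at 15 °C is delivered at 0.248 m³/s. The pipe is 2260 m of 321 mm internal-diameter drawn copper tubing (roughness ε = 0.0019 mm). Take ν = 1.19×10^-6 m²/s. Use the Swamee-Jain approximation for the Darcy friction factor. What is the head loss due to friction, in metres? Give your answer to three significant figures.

h_f ≈ 40.8 m

V = 4Q/(πD²) = 4·0.248/(π·0.321²) = 3.064 m/s
Re = VD/ν = 3.064·0.321/1.19×10^-6 = 8.27×10^5 → turbulent
ε/D = 0.0019/321 = 5.92×10^-6
Swamee-Jain: f = 0.01212
h_f = f(L/D)V²/(2g) = 0.01212·(2260/0.321)·3.064²/(2·9.81) = 40.84 m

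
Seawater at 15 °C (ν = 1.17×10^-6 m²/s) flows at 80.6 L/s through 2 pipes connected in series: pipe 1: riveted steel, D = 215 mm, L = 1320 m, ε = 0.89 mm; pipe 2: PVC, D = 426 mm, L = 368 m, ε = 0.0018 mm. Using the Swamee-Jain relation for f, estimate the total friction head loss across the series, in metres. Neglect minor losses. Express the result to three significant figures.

H ≈ 45.1 m

Pipe 1: V = 2.220 m/s, Re = 4.08×10^5, ε/D = 0.00414, f = 0.02908, h_1 = f(L/D)V²/2g = 44.86 m
Pipe 2: V = 0.5655 m/s, Re = 2.06×10^5, ε/D = 4.23×10^-6, f = 0.01548, h_2 = f(L/D)V²/2g = 0.2180 m
Series → Q common, losses add: H = Σh = 45.08 m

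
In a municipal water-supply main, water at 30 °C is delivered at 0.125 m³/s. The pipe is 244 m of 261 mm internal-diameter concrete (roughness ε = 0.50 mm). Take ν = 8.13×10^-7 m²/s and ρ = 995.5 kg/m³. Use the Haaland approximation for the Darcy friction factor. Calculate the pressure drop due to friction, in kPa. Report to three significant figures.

V = 4Q/(πD²) = 4·0.125/(π·0.261²) = 2.336 m/s
Re = VD/ν = 2.336·0.261/8.13×10^-7 = 7.50×10^5 → turbulent
ε/D = 0.50/261 = 0.00192
Haaland: f = 0.02342
h_f = f(L/D)V²/(2g) = 0.02342·(244/0.261)·2.336²/(2·9.81) = 6.092 m
Δp = ρg·h_f = 995.5·9.81·6.092 = 59.50 kPa

Δp ≈ 59.5 kPa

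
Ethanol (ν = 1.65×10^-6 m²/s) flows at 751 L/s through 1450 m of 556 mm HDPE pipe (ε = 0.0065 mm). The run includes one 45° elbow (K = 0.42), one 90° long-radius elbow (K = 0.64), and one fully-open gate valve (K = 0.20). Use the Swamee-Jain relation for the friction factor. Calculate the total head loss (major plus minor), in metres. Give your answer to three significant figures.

V = 4Q/(πD²) = 3.093 m/s; V²/2g = 0.4876 m
Re = 1.04×10^6, ε/D = 1.17×10^-5 → f = 0.01182 (Swamee-Jain)
Major: h_f = f(L/D)·V²/2g = 0.01182·2608·0.4876 = 15.03 m
Minor: ΣK = 1.26; h_m = ΣK·V²/2g = 0.6144 m
Total H_L = 15.03 + 0.6144 = 15.65 m

H_L ≈ 15.6 m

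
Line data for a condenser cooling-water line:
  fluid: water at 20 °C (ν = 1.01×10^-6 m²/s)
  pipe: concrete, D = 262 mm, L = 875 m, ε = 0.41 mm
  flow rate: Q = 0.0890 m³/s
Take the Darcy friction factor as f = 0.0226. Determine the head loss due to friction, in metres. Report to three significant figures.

V = 4Q/(πD²) = 4·0.0890/(π·0.262²) = 1.651 m/s
h_f = f(L/D)V²/(2g) = 0.02260·(875/0.262)·1.651²/(2·9.81) = 10.48 m

h_f ≈ 10.5 m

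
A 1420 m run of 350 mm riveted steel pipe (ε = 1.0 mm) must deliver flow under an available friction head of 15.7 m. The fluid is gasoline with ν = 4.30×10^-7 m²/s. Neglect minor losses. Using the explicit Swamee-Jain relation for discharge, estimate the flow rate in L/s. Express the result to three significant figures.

Q ≈ 165 L/s

Swamee-Jain (Type II): Q = -0.965·√(gD⁵h_f/L)·ln[ε/(3.7D) + √(3.17ν²L/(gD³h_f))]
√(gD⁵h_f/L) = √(9.81·0.350⁵·15.7/1420) = 0.02387
ε/(3.7D) = 7.72×10^-4; √(3.17ν²L/(gD³h_f)) = 1.12×10^-5
Q = -0.965·0.02387·ln(7.834×10^-4) = 0.1647 m³/s
Check: V = 1.71 m/s, Re = 1.39×10^6, f = 0.02597, h_f = 15.7 m ≈ 15.7 m ✓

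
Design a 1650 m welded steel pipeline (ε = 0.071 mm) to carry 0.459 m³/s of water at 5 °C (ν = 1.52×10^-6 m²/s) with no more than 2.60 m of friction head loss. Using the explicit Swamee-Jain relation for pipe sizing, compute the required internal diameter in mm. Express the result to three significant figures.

Swamee-Jain (Type III): D = 0.66·[ε^1.25·(LQ²/(gh_f))^4.75 + ν·Q^9.4·(L/(gh_f))^5.2]^0.04
LQ²/(gh_f) = 13.63; L/(gh_f) = 64.69
Term 1 = ε^1.25·(…)^4.75 = 1.60; Term 2 = ν·Q^9.4·(…)^5.2 = 2.63
D = 0.66·(1.60 + 2.63)^0.04 = 0.6991 m = 699 mm
Check: V = 1.20 m/s, Re = 5.50×10^5, f = 0.01433, h_f = 2.46 m ≈ 2.60 m ✓

D ≈ 699 mm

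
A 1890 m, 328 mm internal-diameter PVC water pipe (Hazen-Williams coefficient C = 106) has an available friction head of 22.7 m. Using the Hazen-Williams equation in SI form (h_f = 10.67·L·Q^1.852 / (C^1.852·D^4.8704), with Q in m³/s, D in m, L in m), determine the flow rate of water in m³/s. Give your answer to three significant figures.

Q ≈ 0.145 m³/s

Rearranging: Q = [h_f·C^1.852·D^4.8704 / (10.67·L)]^(1/1.852)
Q = [22.7·106^1.852·0.328^4.8704 / (10.67·1890)]^0.540 = 0.1446 m³/s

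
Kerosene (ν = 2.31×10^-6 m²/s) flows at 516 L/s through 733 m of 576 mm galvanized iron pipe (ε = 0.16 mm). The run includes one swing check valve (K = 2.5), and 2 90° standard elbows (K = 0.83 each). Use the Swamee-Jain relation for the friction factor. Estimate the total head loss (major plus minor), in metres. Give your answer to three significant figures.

H_L ≈ 4.95 m

V = 4Q/(πD²) = 1.980 m/s; V²/2g = 0.1999 m
Re = 4.94×10^5, ε/D = 2.78×10^-4 → f = 0.01621 (Swamee-Jain)
Major: h_f = f(L/D)·V²/2g = 0.01621·1273·0.1999 = 4.122 m
Minor: ΣK = 4.16; h_m = ΣK·V²/2g = 0.8314 m
Total H_L = 4.122 + 0.8314 = 4.954 m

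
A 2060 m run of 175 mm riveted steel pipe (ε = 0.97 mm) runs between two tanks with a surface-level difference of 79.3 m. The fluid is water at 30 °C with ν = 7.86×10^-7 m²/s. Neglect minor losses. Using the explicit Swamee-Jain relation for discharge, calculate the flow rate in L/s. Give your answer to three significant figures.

Q ≈ 49.3 L/s

Swamee-Jain (Type II): Q = -0.965·√(gD⁵h_f/L)·ln[ε/(3.7D) + √(3.17ν²L/(gD³h_f))]
√(gD⁵h_f/L) = √(9.81·0.175⁵·79.3/2060) = 0.007873
ε/(3.7D) = 0.00150; √(3.17ν²L/(gD³h_f)) = 3.11×10^-5
Q = -0.965·0.007873·ln(0.001529) = 0.04925 m³/s
Check: V = 2.05 m/s, Re = 4.56×10^5, f = 0.03163, h_f = 79.6 m ≈ 79.3 m ✓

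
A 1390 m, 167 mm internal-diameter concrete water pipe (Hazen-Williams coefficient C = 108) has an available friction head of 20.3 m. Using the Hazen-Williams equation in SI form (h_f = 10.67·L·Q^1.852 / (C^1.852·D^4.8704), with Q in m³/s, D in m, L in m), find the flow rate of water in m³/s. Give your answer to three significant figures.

Q ≈ 0.0277 m³/s

Rearranging: Q = [h_f·C^1.852·D^4.8704 / (10.67·L)]^(1/1.852)
Q = [20.3·108^1.852·0.167^4.8704 / (10.67·1390)]^0.540 = 0.02774 m³/s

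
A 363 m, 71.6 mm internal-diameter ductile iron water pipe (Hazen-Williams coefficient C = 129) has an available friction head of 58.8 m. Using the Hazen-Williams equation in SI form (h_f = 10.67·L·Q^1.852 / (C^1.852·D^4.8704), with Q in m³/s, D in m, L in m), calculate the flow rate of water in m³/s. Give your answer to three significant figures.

Q ≈ 0.0131 m³/s

Rearranging: Q = [h_f·C^1.852·D^4.8704 / (10.67·L)]^(1/1.852)
Q = [58.8·129^1.852·0.0716^4.8704 / (10.67·363)]^0.540 = 0.01310 m³/s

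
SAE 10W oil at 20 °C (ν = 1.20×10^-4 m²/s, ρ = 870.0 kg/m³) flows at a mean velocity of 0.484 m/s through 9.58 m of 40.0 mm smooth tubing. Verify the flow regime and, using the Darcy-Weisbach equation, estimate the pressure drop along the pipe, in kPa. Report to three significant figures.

Re = VD/ν = 0.484·0.04000/1.20×10^-4 = 161 → laminar (Re < 2300)
f = 64/Re = 0.3967
h_f = f(L/D)V²/(2g) = 0.3967·(9.58/0.04000)·0.484²/(2·9.81) = 1.134 m
Δp = ρg·h_f = 870.0·9.81·1.134 = 9.681 kPa

Δp ≈ 9.68 kPa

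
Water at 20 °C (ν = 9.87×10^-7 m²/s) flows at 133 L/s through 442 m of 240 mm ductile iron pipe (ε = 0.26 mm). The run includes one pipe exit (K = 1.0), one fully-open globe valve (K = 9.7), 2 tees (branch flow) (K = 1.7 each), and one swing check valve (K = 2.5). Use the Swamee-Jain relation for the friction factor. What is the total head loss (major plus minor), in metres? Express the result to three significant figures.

H_L ≈ 24.0 m

V = 4Q/(πD²) = 2.940 m/s; V²/2g = 0.4405 m
Re = 7.15×10^5, ε/D = 0.00108 → f = 0.02053 (Swamee-Jain)
Major: h_f = f(L/D)·V²/2g = 0.02053·1842·0.4405 = 16.65 m
Minor: ΣK = 16.6; h_m = ΣK·V²/2g = 7.313 m
Total H_L = 16.65 + 7.313 = 23.97 m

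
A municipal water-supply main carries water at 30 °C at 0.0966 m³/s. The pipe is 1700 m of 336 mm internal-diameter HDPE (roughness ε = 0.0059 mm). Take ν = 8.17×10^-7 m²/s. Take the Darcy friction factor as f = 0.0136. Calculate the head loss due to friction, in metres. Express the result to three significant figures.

h_f ≈ 4.16 m

V = 4Q/(πD²) = 4·0.0966/(π·0.336²) = 1.089 m/s
h_f = f(L/D)V²/(2g) = 0.01360·(1700/0.336)·1.089²/(2·9.81) = 4.163 m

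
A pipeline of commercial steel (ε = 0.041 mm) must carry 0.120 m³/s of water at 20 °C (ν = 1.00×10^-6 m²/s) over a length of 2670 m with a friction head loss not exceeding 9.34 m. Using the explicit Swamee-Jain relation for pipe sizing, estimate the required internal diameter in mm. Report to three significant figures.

Swamee-Jain (Type III): D = 0.66·[ε^1.25·(LQ²/(gh_f))^4.75 + ν·Q^9.4·(L/(gh_f))^5.2]^0.04
LQ²/(gh_f) = 0.4196; L/(gh_f) = 29.14
Term 1 = ε^1.25·(…)^4.75 = 5.30×10^-8; Term 2 = ν·Q^9.4·(…)^5.2 = 9.11×10^-8
D = 0.66·(5.30×10^-8 + 9.11×10^-8)^0.04 = 0.3515 m = 351 mm
Check: V = 1.24 m/s, Re = 4.35×10^5, f = 0.01489, h_f = 8.82 m ≈ 9.34 m ✓

D ≈ 351 mm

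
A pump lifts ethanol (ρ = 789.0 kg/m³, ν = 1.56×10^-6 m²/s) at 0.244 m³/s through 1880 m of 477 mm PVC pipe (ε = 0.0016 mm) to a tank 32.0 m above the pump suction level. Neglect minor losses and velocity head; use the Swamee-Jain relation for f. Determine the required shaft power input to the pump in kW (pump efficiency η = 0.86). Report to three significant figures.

V = 4Q/(πD²) = 1.365 m/s; Re = 4.18×10^5; ε/D = 3.35×10^-6; f = 0.01357
h_f = f(L/D)V²/2g = 5.083 m
Total head H = z + h_f = 32.0 + 5.083 = 37.08 m
P_hyd = ρgQH = 789.0·9.81·0.244·37.08 = 70.03 kW
P_shaft = P_hyd/η = 70.03/0.86 = 81.43 kW

P_shaft ≈ 81.4 kW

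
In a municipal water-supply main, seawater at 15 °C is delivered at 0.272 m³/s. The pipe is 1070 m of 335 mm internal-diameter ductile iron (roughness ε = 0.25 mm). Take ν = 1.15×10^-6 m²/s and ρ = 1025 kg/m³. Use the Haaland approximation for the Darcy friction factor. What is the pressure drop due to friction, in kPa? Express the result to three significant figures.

Δp ≈ 292 kPa

V = 4Q/(πD²) = 4·0.272/(π·0.335²) = 3.086 m/s
Re = VD/ν = 3.086·0.335/1.15×10^-6 = 8.99×10^5 → turbulent
ε/D = 0.25/335 = 7.46×10^-4
Haaland: f = 0.01871
h_f = f(L/D)V²/(2g) = 0.01871·(1070/0.335)·3.086²/(2·9.81) = 29.01 m
Δp = ρg·h_f = 1025·9.81·29.01 = 291.7 kPa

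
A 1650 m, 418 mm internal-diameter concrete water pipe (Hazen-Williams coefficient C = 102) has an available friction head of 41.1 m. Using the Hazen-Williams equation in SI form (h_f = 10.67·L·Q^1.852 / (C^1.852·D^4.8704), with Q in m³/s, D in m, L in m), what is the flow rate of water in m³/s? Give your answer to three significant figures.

Rearranging: Q = [h_f·C^1.852·D^4.8704 / (10.67·L)]^(1/1.852)
Q = [41.1·102^1.852·0.418^4.8704 / (10.67·1650)]^0.540 = 0.3902 m³/s

Q ≈ 0.390 m³/s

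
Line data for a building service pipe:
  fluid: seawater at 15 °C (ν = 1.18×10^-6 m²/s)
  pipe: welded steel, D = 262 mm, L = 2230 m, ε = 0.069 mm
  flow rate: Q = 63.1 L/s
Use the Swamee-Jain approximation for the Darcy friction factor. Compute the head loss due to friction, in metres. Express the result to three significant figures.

V = 4Q/(πD²) = 4·0.0631/(π·0.262²) = 1.170 m/s
Re = VD/ν = 1.170·0.262/1.18×10^-6 = 2.60×10^5 → turbulent
ε/D = 0.069/262 = 2.63×10^-4
Swamee-Jain: f = 0.01705
h_f = f(L/D)V²/(2g) = 0.01705·(2230/0.262)·1.170²/(2·9.81) = 10.13 m

h_f ≈ 10.1 m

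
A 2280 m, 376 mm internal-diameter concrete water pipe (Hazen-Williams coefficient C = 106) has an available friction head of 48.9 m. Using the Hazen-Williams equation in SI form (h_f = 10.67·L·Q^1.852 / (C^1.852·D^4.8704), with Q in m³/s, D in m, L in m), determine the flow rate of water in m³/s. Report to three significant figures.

Rearranging: Q = [h_f·C^1.852·D^4.8704 / (10.67·L)]^(1/1.852)
Q = [48.9·106^1.852·0.376^4.8704 / (10.67·2280)]^0.540 = 0.2831 m³/s

Q ≈ 0.283 m³/s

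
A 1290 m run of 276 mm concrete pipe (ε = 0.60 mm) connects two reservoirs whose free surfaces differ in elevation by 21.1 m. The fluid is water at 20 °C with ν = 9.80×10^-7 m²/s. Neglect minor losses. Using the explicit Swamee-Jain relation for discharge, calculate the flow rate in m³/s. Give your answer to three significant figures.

Q ≈ 0.114 m³/s

Swamee-Jain (Type II): Q = -0.965·√(gD⁵h_f/L)·ln[ε/(3.7D) + √(3.17ν²L/(gD³h_f))]
√(gD⁵h_f/L) = √(9.81·0.276⁵·21.1/1290) = 0.01603
ε/(3.7D) = 5.88×10^-4; √(3.17ν²L/(gD³h_f)) = 3.00×10^-5
Q = -0.965·0.01603·ln(6.176×10^-4) = 0.1143 m³/s
Check: V = 1.91 m/s, Re = 5.38×10^5, f = 0.02438, h_f = 21.2 m ≈ 21.1 m ✓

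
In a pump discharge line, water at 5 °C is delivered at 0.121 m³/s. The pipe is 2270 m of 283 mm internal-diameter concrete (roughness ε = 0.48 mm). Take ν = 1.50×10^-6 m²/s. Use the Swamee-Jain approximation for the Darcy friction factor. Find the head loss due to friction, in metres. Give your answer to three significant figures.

h_f ≈ 35.0 m

V = 4Q/(πD²) = 4·0.121/(π·0.283²) = 1.924 m/s
Re = VD/ν = 1.924·0.283/1.50×10^-6 = 3.63×10^5 → turbulent
ε/D = 0.48/283 = 0.00170
Swamee-Jain: f = 0.02313
h_f = f(L/D)V²/(2g) = 0.02313·(2270/0.283)·1.924²/(2·9.81) = 34.98 m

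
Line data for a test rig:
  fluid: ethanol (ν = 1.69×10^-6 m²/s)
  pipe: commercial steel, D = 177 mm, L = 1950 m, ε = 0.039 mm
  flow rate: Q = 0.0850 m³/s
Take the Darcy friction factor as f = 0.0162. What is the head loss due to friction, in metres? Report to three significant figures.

V = 4Q/(πD²) = 4·0.0850/(π·0.177²) = 3.454 m/s
h_f = f(L/D)V²/(2g) = 0.01620·(1950/0.177)·3.454²/(2·9.81) = 108.6 m

h_f ≈ 109 m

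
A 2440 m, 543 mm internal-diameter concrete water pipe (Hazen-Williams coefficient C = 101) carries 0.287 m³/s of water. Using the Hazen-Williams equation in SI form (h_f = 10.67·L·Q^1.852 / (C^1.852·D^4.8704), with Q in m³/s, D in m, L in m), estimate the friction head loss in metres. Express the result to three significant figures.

h_f = 10.67·2440·0.287^1.852 / (101^1.852·0.543^4.8704) = 9.799 m

h_f ≈ 9.80 m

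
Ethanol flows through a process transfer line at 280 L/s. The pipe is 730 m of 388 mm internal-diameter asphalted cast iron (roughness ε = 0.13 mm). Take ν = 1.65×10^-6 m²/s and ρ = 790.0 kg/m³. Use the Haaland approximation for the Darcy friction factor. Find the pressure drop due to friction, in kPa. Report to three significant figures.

V = 4Q/(πD²) = 4·0.280/(π·0.388²) = 2.368 m/s
Re = VD/ν = 2.368·0.388/1.65×10^-6 = 5.57×10^5 → turbulent
ε/D = 0.13/388 = 3.35×10^-4
Haaland: f = 0.01633
h_f = f(L/D)V²/(2g) = 0.01633·(730/0.388)·2.368²/(2·9.81) = 8.781 m
Δp = ρg·h_f = 790.0·9.81·8.781 = 68.05 kPa

Δp ≈ 68.1 kPa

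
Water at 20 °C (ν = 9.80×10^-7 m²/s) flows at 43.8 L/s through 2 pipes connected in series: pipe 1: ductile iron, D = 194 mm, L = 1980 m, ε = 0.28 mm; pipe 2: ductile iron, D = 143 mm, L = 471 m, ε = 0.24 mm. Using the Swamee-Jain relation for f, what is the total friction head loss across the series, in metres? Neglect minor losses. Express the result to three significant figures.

Pipe 1: V = 1.482 m/s, Re = 2.93×10^5, ε/D = 0.00144, f = 0.02243, h_1 = f(L/D)V²/2g = 25.62 m
Pipe 2: V = 2.727 m/s, Re = 3.98×10^5, ε/D = 0.00168, f = 0.02301, h_2 = f(L/D)V²/2g = 28.73 m
Series → Q common, losses add: H = Σh = 54.36 m

H ≈ 54.4 m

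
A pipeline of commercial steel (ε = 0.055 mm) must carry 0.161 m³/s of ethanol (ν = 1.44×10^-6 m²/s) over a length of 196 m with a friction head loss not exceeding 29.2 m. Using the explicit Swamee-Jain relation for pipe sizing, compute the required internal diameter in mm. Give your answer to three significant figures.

Swamee-Jain (Type III): D = 0.66·[ε^1.25·(LQ²/(gh_f))^4.75 + ν·Q^9.4·(L/(gh_f))^5.2]^0.04
LQ²/(gh_f) = 0.01774; L/(gh_f) = 0.6842
Term 1 = ε^1.25·(…)^4.75 = 2.28×10^-14; Term 2 = ν·Q^9.4·(…)^5.2 = 7.01×10^-15
D = 0.66·(2.28×10^-14 + 7.01×10^-15)^0.04 = 0.1899 m = 190 mm
Check: V = 5.68 m/s, Re = 7.50×10^5, f = 0.01589, h_f = 27.0 m ≈ 29.2 m ✓

D ≈ 190 mm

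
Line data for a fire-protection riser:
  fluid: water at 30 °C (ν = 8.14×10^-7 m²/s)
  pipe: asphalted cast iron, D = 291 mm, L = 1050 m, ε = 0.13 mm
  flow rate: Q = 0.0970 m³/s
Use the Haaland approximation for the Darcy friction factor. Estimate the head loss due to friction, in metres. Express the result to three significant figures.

h_f ≈ 6.73 m

V = 4Q/(πD²) = 4·0.0970/(π·0.291²) = 1.458 m/s
Re = VD/ν = 1.458·0.291/8.14×10^-7 = 5.21×10^5 → turbulent
ε/D = 0.13/291 = 4.47×10^-4
Haaland: f = 0.01720
h_f = f(L/D)V²/(2g) = 0.01720·(1050/0.291)·1.458²/(2·9.81) = 6.727 m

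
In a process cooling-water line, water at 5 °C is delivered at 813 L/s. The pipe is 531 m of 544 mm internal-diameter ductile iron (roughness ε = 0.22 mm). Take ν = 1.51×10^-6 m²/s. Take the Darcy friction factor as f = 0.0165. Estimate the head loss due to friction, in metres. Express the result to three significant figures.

h_f ≈ 10.0 m

V = 4Q/(πD²) = 4·0.813/(π·0.544²) = 3.498 m/s
h_f = f(L/D)V²/(2g) = 0.01650·(531/0.544)·3.498²/(2·9.81) = 10.04 m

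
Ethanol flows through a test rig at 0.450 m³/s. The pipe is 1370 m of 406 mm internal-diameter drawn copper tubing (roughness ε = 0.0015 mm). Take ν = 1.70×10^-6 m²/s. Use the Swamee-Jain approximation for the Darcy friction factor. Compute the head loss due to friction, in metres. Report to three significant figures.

h_f ≈ 25.1 m

V = 4Q/(πD²) = 4·0.450/(π·0.406²) = 3.476 m/s
Re = VD/ν = 3.476·0.406/1.70×10^-6 = 8.30×10^5 → turbulent
ε/D = 0.0015/406 = 3.69×10^-6
Swamee-Jain: f = 0.01206
h_f = f(L/D)V²/(2g) = 0.01206·(1370/0.406)·3.476²/(2·9.81) = 25.06 m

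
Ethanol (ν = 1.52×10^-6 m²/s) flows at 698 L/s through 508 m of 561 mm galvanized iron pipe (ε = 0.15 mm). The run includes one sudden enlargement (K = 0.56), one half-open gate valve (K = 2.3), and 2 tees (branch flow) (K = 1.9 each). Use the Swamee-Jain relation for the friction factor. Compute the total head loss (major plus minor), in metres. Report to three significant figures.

H_L ≈ 8.38 m

V = 4Q/(πD²) = 2.824 m/s; V²/2g = 0.4064 m
Re = 1.04×10^6, ε/D = 2.67×10^-4 → f = 0.01543 (Swamee-Jain)
Major: h_f = f(L/D)·V²/2g = 0.01543·905.5·0.4064 = 5.678 m
Minor: ΣK = 6.66; h_m = ΣK·V²/2g = 2.707 m
Total H_L = 5.678 + 2.707 = 8.384 m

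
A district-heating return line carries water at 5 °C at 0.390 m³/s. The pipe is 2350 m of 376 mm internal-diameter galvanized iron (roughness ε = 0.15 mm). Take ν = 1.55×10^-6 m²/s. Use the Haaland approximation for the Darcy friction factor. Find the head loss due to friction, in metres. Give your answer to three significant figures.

V = 4Q/(πD²) = 4·0.390/(π·0.376²) = 3.512 m/s
Re = VD/ν = 3.512·0.376/1.55×10^-6 = 8.52×10^5 → turbulent
ε/D = 0.15/376 = 3.99×10^-4
Haaland: f = 0.01652
h_f = f(L/D)V²/(2g) = 0.01652·(2350/0.376)·3.512²/(2·9.81) = 64.91 m

h_f ≈ 64.9 m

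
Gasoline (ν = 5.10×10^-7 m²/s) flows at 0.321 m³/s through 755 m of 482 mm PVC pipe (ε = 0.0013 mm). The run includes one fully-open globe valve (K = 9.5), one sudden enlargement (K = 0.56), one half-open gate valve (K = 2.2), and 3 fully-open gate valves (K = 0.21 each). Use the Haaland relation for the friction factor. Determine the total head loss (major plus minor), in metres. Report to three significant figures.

V = 4Q/(πD²) = 1.759 m/s; V²/2g = 0.1577 m
Re = 1.66×10^6, ε/D = 2.70×10^-6 → f = 0.01072 (Haaland)
Major: h_f = f(L/D)·V²/2g = 0.01072·1566·0.1577 = 2.648 m
Minor: ΣK = 12.9; h_m = ΣK·V²/2g = 2.033 m
Total H_L = 2.648 + 2.033 = 4.682 m

H_L ≈ 4.68 m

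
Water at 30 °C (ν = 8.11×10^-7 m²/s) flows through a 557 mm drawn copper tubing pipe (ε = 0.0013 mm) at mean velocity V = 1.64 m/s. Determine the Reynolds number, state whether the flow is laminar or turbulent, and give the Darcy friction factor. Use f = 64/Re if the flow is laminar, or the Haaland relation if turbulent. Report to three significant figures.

Re = VD/ν = 1.640·0.557/8.11×10^-7 = 1.13×10^6
Re > 4000 → turbulent; ε/D = 2.33×10^-6
Haaland: f = 0.01140

Re ≈ 1.13×10^6; turbulent; f ≈ 0.0114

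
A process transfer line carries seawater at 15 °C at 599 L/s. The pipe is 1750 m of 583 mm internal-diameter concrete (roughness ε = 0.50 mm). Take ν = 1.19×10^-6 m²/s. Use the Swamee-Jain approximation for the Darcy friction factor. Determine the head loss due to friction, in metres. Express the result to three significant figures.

h_f ≈ 14.9 m

V = 4Q/(πD²) = 4·0.599/(π·0.583²) = 2.244 m/s
Re = VD/ν = 2.244·0.583/1.19×10^-6 = 1.10×10^6 → turbulent
ε/D = 0.50/583 = 8.58×10^-4
Swamee-Jain: f = 0.01932
h_f = f(L/D)V²/(2g) = 0.01932·(1750/0.583)·2.244²/(2·9.81) = 14.88 m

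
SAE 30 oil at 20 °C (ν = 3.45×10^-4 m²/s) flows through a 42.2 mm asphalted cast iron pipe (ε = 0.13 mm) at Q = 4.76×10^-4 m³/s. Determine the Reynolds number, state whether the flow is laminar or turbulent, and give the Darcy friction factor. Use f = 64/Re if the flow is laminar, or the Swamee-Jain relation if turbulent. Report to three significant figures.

V = 4Q/(πD²) = 0.3403 m/s
Re = VD/ν = 0.3403·0.0422/3.45×10^-4 = 41.6
Re < 2300 → laminar → f = 64/Re = 1.537

Re ≈ 41.6; laminar; f = 64/Re ≈ 1.54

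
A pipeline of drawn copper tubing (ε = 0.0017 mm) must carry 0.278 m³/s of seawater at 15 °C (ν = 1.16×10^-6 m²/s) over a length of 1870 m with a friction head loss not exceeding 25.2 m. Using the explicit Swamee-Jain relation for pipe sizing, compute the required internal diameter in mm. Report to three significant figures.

Swamee-Jain (Type III): D = 0.66·[ε^1.25·(LQ²/(gh_f))^4.75 + ν·Q^9.4·(L/(gh_f))^5.2]^0.04
LQ²/(gh_f) = 0.5846; L/(gh_f) = 7.564
Term 1 = ε^1.25·(…)^4.75 = 4.79×10^-9; Term 2 = ν·Q^9.4·(…)^5.2 = 2.56×10^-7
D = 0.66·(4.79×10^-9 + 2.56×10^-7)^0.04 = 0.3599 m = 360 mm
Check: V = 2.73 m/s, Re = 8.48×10^5, f = 0.01204, h_f = 23.8 m ≈ 25.2 m ✓

D ≈ 360 mm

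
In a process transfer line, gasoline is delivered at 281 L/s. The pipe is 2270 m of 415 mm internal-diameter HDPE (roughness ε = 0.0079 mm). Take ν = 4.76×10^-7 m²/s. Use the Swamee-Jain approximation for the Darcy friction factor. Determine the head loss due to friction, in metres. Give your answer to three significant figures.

h_f ≈ 13.4 m

V = 4Q/(πD²) = 4·0.281/(π·0.415²) = 2.077 m/s
Re = VD/ν = 2.077·0.415/4.76×10^-7 = 1.81×10^6 → turbulent
ε/D = 0.0079/415 = 1.90×10^-5
Swamee-Jain: f = 0.01116
h_f = f(L/D)V²/(2g) = 0.01116·(2270/0.415)·2.077²/(2·9.81) = 13.43 m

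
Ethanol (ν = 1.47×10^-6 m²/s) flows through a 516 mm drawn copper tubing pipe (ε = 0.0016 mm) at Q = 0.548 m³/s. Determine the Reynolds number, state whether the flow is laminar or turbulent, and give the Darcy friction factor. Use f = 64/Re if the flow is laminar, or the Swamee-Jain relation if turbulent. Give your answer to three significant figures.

V = 4Q/(πD²) = 2.621 m/s
Re = VD/ν = 2.621·0.516/1.47×10^-6 = 9.20×10^5
Re > 4000 → turbulent; ε/D = 3.10×10^-6
Swamee-Jain: f = 0.01185

Re ≈ 9.20×10^5; turbulent; f ≈ 0.0118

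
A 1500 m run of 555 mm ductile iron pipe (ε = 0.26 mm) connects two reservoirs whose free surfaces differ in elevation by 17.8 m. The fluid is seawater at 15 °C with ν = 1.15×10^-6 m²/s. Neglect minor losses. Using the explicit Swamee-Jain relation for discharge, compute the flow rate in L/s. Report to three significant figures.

Swamee-Jain (Type II): Q = -0.965·√(gD⁵h_f/L)·ln[ε/(3.7D) + √(3.17ν²L/(gD³h_f))]
√(gD⁵h_f/L) = √(9.81·0.555⁵·17.8/1500) = 0.07829
ε/(3.7D) = 1.27×10^-4; √(3.17ν²L/(gD³h_f)) = 1.45×10^-5
Q = -0.965·0.07829·ln(1.411×10^-4) = 0.6699 m³/s
Check: V = 2.77 m/s, Re = 1.34×10^6, f = 0.01695, h_f = 17.9 m ≈ 17.8 m ✓

Q ≈ 670 L/s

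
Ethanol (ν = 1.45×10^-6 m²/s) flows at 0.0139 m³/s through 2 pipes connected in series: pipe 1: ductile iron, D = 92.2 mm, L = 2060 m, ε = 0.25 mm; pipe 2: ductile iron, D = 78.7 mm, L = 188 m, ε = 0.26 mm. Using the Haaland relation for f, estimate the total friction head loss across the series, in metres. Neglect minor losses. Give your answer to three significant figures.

Pipe 1: V = 2.082 m/s, Re = 1.32×10^5, ε/D = 0.00271, f = 0.02644, h_1 = f(L/D)V²/2g = 130.5 m
Pipe 2: V = 2.857 m/s, Re = 1.55×10^5, ε/D = 0.00330, f = 0.02766, h_2 = f(L/D)V²/2g = 27.50 m
Series → Q common, losses add: H = Σh = 158.0 m

H ≈ 158 m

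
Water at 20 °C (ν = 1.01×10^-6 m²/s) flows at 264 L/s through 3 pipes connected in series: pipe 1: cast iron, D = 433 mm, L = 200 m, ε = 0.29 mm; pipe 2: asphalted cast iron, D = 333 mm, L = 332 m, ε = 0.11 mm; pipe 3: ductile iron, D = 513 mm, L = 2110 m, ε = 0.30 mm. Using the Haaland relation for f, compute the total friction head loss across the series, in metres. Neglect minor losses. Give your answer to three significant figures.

Pipe 1: V = 1.793 m/s, Re = 7.69×10^5, ε/D = 6.70×10^-4, f = 0.01835, h_1 = f(L/D)V²/2g = 1.388 m
Pipe 2: V = 3.031 m/s, Re = 9.99×10^5, ε/D = 3.30×10^-4, f = 0.01587, h_2 = f(L/D)V²/2g = 7.411 m
Pipe 3: V = 1.277 m/s, Re = 6.49×10^5, ε/D = 5.85×10^-4, f = 0.01793, h_3 = f(L/D)V²/2g = 6.132 m
Series → Q common, losses add: H = Σh = 14.93 m

H ≈ 14.9 m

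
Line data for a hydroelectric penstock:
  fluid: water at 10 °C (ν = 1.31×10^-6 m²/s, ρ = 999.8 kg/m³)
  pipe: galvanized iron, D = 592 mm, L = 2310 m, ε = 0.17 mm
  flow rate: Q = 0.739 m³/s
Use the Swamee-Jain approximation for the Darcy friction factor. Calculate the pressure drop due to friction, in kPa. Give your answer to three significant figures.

Δp ≈ 218 kPa

V = 4Q/(πD²) = 4·0.739/(π·0.592²) = 2.685 m/s
Re = VD/ν = 2.685·0.592/1.31×10^-6 = 1.21×10^6 → turbulent
ε/D = 0.17/592 = 2.87×10^-4
Swamee-Jain: f = 0.01552
h_f = f(L/D)V²/(2g) = 0.01552·(2310/0.592)·2.685²/(2·9.81) = 22.24 m
Δp = ρg·h_f = 999.8·9.81·22.24 = 218.2 kPa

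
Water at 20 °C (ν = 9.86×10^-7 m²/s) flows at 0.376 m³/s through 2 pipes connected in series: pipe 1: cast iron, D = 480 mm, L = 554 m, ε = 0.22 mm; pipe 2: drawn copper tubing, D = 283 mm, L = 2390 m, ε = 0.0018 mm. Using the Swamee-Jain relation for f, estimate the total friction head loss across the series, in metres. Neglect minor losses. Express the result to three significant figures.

H ≈ 171 m

Pipe 1: V = 2.078 m/s, Re = 1.01×10^6, ε/D = 4.58×10^-4, f = 0.01701, h_1 = f(L/D)V²/2g = 4.319 m
Pipe 2: V = 5.978 m/s, Re = 1.72×10^6, ε/D = 6.36×10^-6, f = 0.01084, h_2 = f(L/D)V²/2g = 166.7 m
Series → Q common, losses add: H = Σh = 171.1 m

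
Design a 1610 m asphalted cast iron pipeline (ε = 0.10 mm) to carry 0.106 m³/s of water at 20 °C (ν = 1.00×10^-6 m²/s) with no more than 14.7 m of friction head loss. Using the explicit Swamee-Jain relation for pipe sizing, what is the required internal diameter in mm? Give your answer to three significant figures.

D ≈ 284 mm

Swamee-Jain (Type III): D = 0.66·[ε^1.25·(LQ²/(gh_f))^4.75 + ν·Q^9.4·(L/(gh_f))^5.2]^0.04
LQ²/(gh_f) = 0.1254; L/(gh_f) = 11.16
Term 1 = ε^1.25·(…)^4.75 = 5.22×10^-10; Term 2 = ν·Q^9.4·(…)^5.2 = 1.93×10^-10
D = 0.66·(5.22×10^-10 + 1.93×10^-10)^0.04 = 0.2843 m = 284 mm
Check: V = 1.67 m/s, Re = 4.75×10^5, f = 0.01683, h_f = 13.5 m ≈ 14.7 m ✓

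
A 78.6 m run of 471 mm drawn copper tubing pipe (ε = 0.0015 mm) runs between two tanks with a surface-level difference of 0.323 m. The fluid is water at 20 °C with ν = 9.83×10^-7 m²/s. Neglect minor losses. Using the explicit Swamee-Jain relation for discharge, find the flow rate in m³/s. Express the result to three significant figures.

Q ≈ 0.309 m³/s

Swamee-Jain (Type II): Q = -0.965·√(gD⁵h_f/L)·ln[ε/(3.7D) + √(3.17ν²L/(gD³h_f))]
√(gD⁵h_f/L) = √(9.81·0.471⁵·0.323/78.6) = 0.03057
ε/(3.7D) = 8.61×10^-7; √(3.17ν²L/(gD³h_f)) = 2.70×10^-5
Q = -0.965·0.03057·ln(2.783×10^-5) = 0.3094 m³/s
Check: V = 1.78 m/s, Re = 8.51×10^5, f = 0.01200, h_f = 0.322 m ≈ 0.323 m ✓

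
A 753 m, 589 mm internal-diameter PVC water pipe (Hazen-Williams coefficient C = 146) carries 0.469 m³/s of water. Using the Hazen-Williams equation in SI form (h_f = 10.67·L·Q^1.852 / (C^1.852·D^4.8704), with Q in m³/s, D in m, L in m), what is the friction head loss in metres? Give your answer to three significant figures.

h_f = 10.67·753·0.469^1.852 / (146^1.852·0.589^4.8704) = 2.554 m

h_f ≈ 2.55 m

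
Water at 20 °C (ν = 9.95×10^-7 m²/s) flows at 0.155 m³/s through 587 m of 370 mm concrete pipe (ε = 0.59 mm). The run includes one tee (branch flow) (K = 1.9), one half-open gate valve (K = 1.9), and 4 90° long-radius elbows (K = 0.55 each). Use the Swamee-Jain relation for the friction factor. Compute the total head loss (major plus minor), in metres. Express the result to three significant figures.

H_L ≈ 4.43 m

V = 4Q/(πD²) = 1.442 m/s; V²/2g = 0.1059 m
Re = 5.36×10^5, ε/D = 0.00159 → f = 0.02259 (Swamee-Jain)
Major: h_f = f(L/D)·V²/2g = 0.02259·1586·0.1059 = 3.795 m
Minor: ΣK = 6.00; h_m = ΣK·V²/2g = 0.6355 m
Total H_L = 3.795 + 0.6355 = 4.431 m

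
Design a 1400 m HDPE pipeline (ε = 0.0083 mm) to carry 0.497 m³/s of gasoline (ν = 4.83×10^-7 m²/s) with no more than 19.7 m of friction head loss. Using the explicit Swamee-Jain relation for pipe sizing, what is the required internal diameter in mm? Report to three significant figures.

D ≈ 433 mm

Swamee-Jain (Type III): D = 0.66·[ε^1.25·(LQ²/(gh_f))^4.75 + ν·Q^9.4·(L/(gh_f))^5.2]^0.04
LQ²/(gh_f) = 1.789; L/(gh_f) = 7.244
Term 1 = ε^1.25·(…)^4.75 = 7.07×10^-6; Term 2 = ν·Q^9.4·(…)^5.2 = 2.00×10^-5
D = 0.66·(7.07×10^-6 + 2.00×10^-5)^0.04 = 0.4334 m = 433 mm
Check: V = 3.37 m/s, Re = 3.02×10^6, f = 0.01056, h_f = 19.7 m ≈ 19.7 m ✓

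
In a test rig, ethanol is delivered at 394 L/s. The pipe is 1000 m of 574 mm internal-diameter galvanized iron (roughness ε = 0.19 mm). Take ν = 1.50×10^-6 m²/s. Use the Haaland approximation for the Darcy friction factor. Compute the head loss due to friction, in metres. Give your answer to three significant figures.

h_f ≈ 3.35 m

V = 4Q/(πD²) = 4·0.394/(π·0.574²) = 1.523 m/s
Re = VD/ν = 1.523·0.574/1.50×10^-6 = 5.83×10^5 → turbulent
ε/D = 0.19/574 = 3.31×10^-4
Haaland: f = 0.01626
h_f = f(L/D)V²/(2g) = 0.01626·(1000/0.574)·1.523²/(2·9.81) = 3.346 m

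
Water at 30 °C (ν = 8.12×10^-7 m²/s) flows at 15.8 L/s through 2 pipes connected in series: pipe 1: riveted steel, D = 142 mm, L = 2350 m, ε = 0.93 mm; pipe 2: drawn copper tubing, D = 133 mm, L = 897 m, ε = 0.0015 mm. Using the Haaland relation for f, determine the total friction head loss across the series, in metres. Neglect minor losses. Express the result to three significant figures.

Pipe 1: V = 0.9977 m/s, Re = 1.74×10^5, ε/D = 0.00655, f = 0.03349, h_1 = f(L/D)V²/2g = 28.12 m
Pipe 2: V = 1.137 m/s, Re = 1.86×10^5, ε/D = 1.13×10^-5, f = 0.01578, h_2 = f(L/D)V²/2g = 7.016 m
Series → Q common, losses add: H = Σh = 35.14 m

H ≈ 35.1 m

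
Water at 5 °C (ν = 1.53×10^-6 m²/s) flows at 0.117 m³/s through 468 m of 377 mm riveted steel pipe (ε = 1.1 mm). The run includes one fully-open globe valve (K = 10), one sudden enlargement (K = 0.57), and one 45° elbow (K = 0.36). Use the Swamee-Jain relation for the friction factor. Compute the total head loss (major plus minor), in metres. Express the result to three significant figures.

H_L ≈ 2.46 m

V = 4Q/(πD²) = 1.048 m/s; V²/2g = 0.05599 m
Re = 2.58×10^5, ε/D = 0.00292 → f = 0.02665 (Swamee-Jain)
Major: h_f = f(L/D)·V²/2g = 0.02665·1241·0.05599 = 1.853 m
Minor: ΣK = 10.9; h_m = ΣK·V²/2g = 0.6120 m
Total H_L = 1.853 + 0.6120 = 2.465 m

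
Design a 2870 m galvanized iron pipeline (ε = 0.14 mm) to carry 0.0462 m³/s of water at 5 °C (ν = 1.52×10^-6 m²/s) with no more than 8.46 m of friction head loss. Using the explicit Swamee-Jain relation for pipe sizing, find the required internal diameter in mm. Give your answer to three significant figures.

Swamee-Jain (Type III): D = 0.66·[ε^1.25·(LQ²/(gh_f))^4.75 + ν·Q^9.4·(L/(gh_f))^5.2]^0.04
LQ²/(gh_f) = 0.07381; L/(gh_f) = 34.58
Term 1 = ε^1.25·(…)^4.75 = 6.40×10^-11; Term 2 = ν·Q^9.4·(…)^5.2 = 4.28×10^-11
D = 0.66·(6.40×10^-11 + 4.28×10^-11)^0.04 = 0.2634 m = 263 mm
Check: V = 0.848 m/s, Re = 1.47×10^5, f = 0.01967, h_f = 7.84 m ≈ 8.46 m ✓

D ≈ 263 mm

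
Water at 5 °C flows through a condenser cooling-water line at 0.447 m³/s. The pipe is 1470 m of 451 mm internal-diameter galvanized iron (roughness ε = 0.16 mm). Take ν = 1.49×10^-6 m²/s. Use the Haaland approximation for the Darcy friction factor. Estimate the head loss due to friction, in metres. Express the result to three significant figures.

h_f ≈ 21.0 m

V = 4Q/(πD²) = 4·0.447/(π·0.451²) = 2.798 m/s
Re = VD/ν = 2.798·0.451/1.49×10^-6 = 8.47×10^5 → turbulent
ε/D = 0.16/451 = 3.55×10^-4
Haaland: f = 0.01617
h_f = f(L/D)V²/(2g) = 0.01617·(1470/0.451)·2.798²/(2·9.81) = 21.04 m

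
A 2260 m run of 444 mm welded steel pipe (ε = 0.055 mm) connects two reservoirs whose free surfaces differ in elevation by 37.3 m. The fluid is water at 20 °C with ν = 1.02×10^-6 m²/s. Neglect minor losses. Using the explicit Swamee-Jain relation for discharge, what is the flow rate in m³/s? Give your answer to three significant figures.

Swamee-Jain (Type II): Q = -0.965·√(gD⁵h_f/L)·ln[ε/(3.7D) + √(3.17ν²L/(gD³h_f))]
√(gD⁵h_f/L) = √(9.81·0.444⁵·37.3/2260) = 0.05286
ε/(3.7D) = 3.35×10^-5; √(3.17ν²L/(gD³h_f)) = 1.53×10^-5
Q = -0.965·0.05286·ln(4.873×10^-5) = 0.5064 m³/s
Check: V = 3.27 m/s, Re = 1.42×10^6, f = 0.01352, h_f = 37.5 m ≈ 37.3 m ✓

Q ≈ 0.506 m³/s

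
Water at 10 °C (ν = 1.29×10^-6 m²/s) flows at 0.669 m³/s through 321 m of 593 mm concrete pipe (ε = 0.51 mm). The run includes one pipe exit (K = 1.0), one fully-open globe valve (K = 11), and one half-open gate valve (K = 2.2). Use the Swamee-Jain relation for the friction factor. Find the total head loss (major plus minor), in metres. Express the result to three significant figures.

V = 4Q/(πD²) = 2.422 m/s; V²/2g = 0.2991 m
Re = 1.11×10^6, ε/D = 8.60×10^-4 → f = 0.01933 (Swamee-Jain)
Major: h_f = f(L/D)·V²/2g = 0.01933·541.3·0.2991 = 3.129 m
Minor: ΣK = 14.2; h_m = ΣK·V²/2g = 4.247 m
Total H_L = 3.129 + 4.247 = 7.375 m

H_L ≈ 7.38 m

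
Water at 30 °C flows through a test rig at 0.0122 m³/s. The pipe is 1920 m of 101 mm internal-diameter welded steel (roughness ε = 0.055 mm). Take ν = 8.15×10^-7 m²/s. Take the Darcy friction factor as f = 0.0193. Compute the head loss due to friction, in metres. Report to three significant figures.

h_f ≈ 43.4 m

V = 4Q/(πD²) = 4·0.0122/(π·0.101²) = 1.523 m/s
h_f = f(L/D)V²/(2g) = 0.01930·(1920/0.101)·1.523²/(2·9.81) = 43.36 m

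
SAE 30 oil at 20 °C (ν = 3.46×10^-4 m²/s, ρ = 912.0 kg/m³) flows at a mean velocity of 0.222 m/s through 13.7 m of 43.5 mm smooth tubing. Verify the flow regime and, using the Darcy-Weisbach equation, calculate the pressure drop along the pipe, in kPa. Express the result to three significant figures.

Re = VD/ν = 0.222·0.04350/3.46×10^-4 = 27.9 → laminar (Re < 2300)
f = 64/Re = 2.293
h_f = f(L/D)V²/(2g) = 2.293·(13.7/0.04350)·0.222²/(2·9.81) = 1.814 m
Δp = ρg·h_f = 912.0·9.81·1.814 = 16.23 kPa

Δp ≈ 16.2 kPa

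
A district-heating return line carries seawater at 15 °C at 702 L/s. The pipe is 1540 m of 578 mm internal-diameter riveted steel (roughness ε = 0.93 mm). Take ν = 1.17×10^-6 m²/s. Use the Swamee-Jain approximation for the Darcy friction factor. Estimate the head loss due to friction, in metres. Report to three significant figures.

h_f ≈ 21.7 m

V = 4Q/(πD²) = 4·0.702/(π·0.578²) = 2.675 m/s
Re = VD/ν = 2.675·0.578/1.17×10^-6 = 1.32×10^6 → turbulent
ε/D = 0.93/578 = 0.00161
Swamee-Jain: f = 0.02235
h_f = f(L/D)V²/(2g) = 0.02235·(1540/0.578)·2.675²/(2·9.81) = 21.73 m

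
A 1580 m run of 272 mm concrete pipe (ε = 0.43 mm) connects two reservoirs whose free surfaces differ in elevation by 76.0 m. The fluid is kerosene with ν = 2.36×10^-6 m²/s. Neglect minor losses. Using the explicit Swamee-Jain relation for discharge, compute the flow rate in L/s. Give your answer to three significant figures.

Q ≈ 196 L/s

Swamee-Jain (Type II): Q = -0.965·√(gD⁵h_f/L)·ln[ε/(3.7D) + √(3.17ν²L/(gD³h_f))]
√(gD⁵h_f/L) = √(9.81·0.272⁵·76.0/1580) = 0.02651
ε/(3.7D) = 4.27×10^-4; √(3.17ν²L/(gD³h_f)) = 4.31×10^-5
Q = -0.965·0.02651·ln(4.704×10^-4) = 0.1960 m³/s
Check: V = 3.37 m/s, Re = 3.89×10^5, f = 0.02271, h_f = 76.5 m ≈ 76.0 m ✓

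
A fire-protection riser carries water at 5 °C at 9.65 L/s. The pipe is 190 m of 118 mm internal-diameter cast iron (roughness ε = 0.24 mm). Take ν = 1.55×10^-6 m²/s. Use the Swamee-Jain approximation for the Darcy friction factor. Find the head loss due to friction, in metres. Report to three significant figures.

h_f ≈ 1.67 m

V = 4Q/(πD²) = 4·0.00965/(π·0.118²) = 0.8824 m/s
Re = VD/ν = 0.8824·0.118/1.55×10^-6 = 6.72×10^4 → turbulent
ε/D = 0.24/118 = 0.00203
Swamee-Jain: f = 0.02615
h_f = f(L/D)V²/(2g) = 0.02615·(190/0.118)·0.8824²/(2·9.81) = 1.671 m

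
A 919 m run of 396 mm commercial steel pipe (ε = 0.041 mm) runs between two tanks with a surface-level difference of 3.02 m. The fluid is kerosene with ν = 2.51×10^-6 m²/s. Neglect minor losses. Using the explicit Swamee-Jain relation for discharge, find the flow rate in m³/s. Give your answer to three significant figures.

Swamee-Jain (Type II): Q = -0.965·√(gD⁵h_f/L)·ln[ε/(3.7D) + √(3.17ν²L/(gD³h_f))]
√(gD⁵h_f/L) = √(9.81·0.396⁵·3.02/919) = 0.01772
ε/(3.7D) = 2.80×10^-5; √(3.17ν²L/(gD³h_f)) = 9.99×10^-5
Q = -0.965·0.01772·ln(1.279×10^-4) = 0.1533 m³/s
Check: V = 1.24 m/s, Re = 1.96×10^5, f = 0.01647, h_f = 3.02 m ≈ 3.02 m ✓

Q ≈ 0.153 m³/s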